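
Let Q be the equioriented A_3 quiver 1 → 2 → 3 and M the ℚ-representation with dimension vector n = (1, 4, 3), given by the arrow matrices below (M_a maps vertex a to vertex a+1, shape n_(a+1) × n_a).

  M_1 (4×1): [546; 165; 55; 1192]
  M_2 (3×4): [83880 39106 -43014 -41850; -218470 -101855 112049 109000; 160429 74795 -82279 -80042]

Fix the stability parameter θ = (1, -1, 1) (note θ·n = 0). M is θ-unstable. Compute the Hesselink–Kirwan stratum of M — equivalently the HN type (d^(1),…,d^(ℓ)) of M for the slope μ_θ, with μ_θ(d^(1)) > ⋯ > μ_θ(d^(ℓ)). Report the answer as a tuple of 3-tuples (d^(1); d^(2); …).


Interval decomposition of M: I[1,2], I[2,3]^3.
HN type (ℓ=3): μ^(1)=1; μ^(2)=0; μ^(3)=-1

((0, 0, 3); (1, 1, 0); (0, 3, 0))


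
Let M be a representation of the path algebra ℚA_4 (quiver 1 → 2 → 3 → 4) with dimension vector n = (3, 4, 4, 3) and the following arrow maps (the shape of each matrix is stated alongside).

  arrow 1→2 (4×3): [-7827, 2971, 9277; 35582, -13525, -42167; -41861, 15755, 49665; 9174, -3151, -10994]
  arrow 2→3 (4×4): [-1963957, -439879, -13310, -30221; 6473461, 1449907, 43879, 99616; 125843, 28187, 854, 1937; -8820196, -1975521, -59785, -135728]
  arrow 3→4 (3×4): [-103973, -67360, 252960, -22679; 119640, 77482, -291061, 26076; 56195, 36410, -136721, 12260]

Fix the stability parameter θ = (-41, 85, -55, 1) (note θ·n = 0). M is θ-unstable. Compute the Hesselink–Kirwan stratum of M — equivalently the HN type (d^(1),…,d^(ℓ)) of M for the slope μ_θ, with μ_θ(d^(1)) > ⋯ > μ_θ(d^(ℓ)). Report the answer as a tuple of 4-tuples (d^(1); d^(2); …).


Interval decomposition of M: I[1,3], I[1,4]^2, I[2,2], I[3,4].
HN type (ℓ=6): μ^(1)=85; μ^(2)=15; μ^(3)=31/3; μ^(4)=1; μ^(5)=-41; μ^(6)=-55

((0, 1, 0, 0); (0, 1, 1, 0); (0, 2, 2, 2); (0, 0, 0, 1); (3, 0, 0, 0); (0, 0, 1, 0))


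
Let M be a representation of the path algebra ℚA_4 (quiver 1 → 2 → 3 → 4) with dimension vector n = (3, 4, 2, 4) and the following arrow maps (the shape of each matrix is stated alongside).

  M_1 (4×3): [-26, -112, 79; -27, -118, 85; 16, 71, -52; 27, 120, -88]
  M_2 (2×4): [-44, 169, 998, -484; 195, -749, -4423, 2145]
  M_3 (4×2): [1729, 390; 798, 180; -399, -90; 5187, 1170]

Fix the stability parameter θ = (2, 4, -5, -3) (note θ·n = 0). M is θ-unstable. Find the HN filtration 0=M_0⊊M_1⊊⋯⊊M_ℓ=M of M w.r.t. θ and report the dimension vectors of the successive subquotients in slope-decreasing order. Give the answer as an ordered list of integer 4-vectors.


Interval decomposition of M: I[1,2], I[1,3], I[1,4], I[2,2], I[4,4]^3.
HN type (ℓ=5): μ^(1)=4; μ^(2)=2; μ^(3)=1/3; μ^(4)=-1/2; μ^(5)=-3

((0, 2, 0, 0); (1, 0, 0, 0); (1, 1, 1, 0); (1, 1, 1, 1); (0, 0, 0, 3))


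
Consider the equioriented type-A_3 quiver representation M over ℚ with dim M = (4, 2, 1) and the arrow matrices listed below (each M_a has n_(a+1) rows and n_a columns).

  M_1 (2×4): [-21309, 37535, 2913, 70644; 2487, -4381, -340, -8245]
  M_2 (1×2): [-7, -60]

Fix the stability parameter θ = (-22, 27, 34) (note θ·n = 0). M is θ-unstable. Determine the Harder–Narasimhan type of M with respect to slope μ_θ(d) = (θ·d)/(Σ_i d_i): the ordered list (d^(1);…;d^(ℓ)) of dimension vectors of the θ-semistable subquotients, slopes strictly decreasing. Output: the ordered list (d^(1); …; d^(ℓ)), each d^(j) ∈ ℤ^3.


Interval decomposition of M: I[1,1]^2, I[1,2], I[1,3].
HN type (ℓ=3): μ^(1)=34; μ^(2)=27; μ^(3)=-22

((0, 0, 1); (0, 2, 0); (4, 0, 0))


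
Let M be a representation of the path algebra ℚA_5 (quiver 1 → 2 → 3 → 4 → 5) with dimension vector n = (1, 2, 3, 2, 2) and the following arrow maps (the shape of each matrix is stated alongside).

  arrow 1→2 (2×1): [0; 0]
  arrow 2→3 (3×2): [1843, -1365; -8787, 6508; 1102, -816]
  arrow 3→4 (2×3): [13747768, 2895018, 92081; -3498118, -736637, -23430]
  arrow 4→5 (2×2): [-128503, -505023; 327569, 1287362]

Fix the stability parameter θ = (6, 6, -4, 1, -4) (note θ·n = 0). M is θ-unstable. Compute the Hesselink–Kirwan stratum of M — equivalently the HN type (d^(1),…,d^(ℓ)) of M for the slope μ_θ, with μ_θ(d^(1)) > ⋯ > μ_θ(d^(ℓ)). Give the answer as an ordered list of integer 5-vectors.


Via rank(M_{q-1}∘⋯∘M_p): M ≅ I[1,1], I[2,3], I[2,5], I[3,5].
μ_θ-semistable layers: μ^(1)=6; μ^(2)=1; μ^(3)=-1/4; μ^(4)=-3/2; μ^(5)=-4

((1, 0, 0, 0, 0); (0, 1, 1, 0, 0); (0, 1, 1, 1, 1); (0, 0, 0, 1, 1); (0, 0, 1, 0, 0))


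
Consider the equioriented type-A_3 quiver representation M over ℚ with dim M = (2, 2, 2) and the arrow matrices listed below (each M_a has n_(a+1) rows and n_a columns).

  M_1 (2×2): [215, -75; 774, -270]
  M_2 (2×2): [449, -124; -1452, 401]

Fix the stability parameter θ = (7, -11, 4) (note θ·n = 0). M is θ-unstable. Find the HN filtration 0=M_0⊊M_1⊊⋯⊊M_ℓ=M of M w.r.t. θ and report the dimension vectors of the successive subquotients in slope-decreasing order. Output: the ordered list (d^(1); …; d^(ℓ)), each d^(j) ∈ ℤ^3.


Via rank(M_{q-1}∘⋯∘M_p): M ≅ I[1,1], I[1,3], I[2,3].
μ_θ-semistable layers: μ^(1)=7; μ^(2)=4; μ^(3)=-2; μ^(4)=-11

((1, 0, 0); (0, 0, 2); (1, 1, 0); (0, 1, 0))


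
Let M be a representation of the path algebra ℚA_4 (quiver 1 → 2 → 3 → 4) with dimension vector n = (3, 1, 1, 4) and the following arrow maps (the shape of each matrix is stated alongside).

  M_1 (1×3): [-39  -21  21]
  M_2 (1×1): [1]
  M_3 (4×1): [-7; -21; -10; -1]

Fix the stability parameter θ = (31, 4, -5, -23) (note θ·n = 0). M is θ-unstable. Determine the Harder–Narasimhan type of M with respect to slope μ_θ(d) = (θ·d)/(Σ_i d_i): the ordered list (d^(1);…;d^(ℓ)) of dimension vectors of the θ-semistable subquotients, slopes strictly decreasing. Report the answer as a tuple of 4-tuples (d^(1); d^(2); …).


Via rank(M_{q-1}∘⋯∘M_p): M ≅ I[1,1]^2, I[1,4], I[4,4]^3.
μ_θ-semistable layers: μ^(1)=31; μ^(2)=7/4; μ^(3)=-23

((2, 0, 0, 0); (1, 1, 1, 1); (0, 0, 0, 3))


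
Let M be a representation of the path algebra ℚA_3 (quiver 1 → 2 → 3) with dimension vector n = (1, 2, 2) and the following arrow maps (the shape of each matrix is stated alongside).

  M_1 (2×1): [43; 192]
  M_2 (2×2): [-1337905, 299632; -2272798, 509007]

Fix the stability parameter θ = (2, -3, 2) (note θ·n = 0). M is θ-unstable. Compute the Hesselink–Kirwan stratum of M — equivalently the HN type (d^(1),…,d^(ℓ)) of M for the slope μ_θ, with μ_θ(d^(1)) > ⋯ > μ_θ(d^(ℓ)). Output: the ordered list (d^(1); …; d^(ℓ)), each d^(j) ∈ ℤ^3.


Barcode: M ≅ I[1,3], I[2,3]. HN layers by μ_θ (3 steps, strictly decreasing):
  μ^(1)=2; μ^(2)=-1/2; μ^(3)=-3

((0, 0, 2); (1, 1, 0); (0, 1, 0))


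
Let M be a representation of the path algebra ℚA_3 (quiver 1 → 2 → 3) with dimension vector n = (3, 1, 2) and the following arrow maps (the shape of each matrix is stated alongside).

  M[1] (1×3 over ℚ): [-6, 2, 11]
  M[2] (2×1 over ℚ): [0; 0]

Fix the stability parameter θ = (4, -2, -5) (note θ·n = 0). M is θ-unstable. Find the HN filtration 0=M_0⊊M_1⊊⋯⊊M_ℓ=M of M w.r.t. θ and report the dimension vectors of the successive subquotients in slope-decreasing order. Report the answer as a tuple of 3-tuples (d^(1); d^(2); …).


Interval decomposition of M: I[1,1]^2, I[1,2], I[3,3]^2.
HN type (ℓ=3): μ^(1)=4; μ^(2)=1; μ^(3)=-5

((2, 0, 0); (1, 1, 0); (0, 0, 2))


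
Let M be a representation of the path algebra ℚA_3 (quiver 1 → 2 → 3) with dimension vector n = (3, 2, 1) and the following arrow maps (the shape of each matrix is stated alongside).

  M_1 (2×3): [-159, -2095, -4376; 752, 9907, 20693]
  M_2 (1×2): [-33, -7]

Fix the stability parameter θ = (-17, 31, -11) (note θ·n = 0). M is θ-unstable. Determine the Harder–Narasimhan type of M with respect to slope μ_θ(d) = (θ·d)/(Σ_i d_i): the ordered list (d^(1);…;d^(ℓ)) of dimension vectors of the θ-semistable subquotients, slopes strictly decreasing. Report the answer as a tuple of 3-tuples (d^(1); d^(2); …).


Interval decomposition of M: I[1,1], I[1,2], I[1,3].
HN type (ℓ=3): μ^(1)=31; μ^(2)=10; μ^(3)=-17

((0, 1, 0); (0, 1, 1); (3, 0, 0))


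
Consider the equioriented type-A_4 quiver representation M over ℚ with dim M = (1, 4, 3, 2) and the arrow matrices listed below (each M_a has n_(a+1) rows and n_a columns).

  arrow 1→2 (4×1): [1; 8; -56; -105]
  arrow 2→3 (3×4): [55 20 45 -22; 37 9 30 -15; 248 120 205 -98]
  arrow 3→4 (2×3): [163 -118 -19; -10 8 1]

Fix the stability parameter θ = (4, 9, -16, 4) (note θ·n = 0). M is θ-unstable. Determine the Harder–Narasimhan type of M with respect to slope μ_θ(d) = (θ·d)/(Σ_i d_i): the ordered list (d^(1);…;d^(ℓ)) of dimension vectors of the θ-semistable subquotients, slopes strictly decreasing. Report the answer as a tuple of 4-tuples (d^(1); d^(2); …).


Via rank(M_{q-1}∘⋯∘M_p): M ≅ I[1,4], I[2,2], I[2,3], I[2,4].
μ_θ-semistable layers: μ^(1)=9; μ^(2)=4; μ^(3)=-1; μ^(4)=-7/2

((0, 1, 0, 0); (0, 0, 0, 2); (1, 1, 1, 0); (0, 2, 2, 0))


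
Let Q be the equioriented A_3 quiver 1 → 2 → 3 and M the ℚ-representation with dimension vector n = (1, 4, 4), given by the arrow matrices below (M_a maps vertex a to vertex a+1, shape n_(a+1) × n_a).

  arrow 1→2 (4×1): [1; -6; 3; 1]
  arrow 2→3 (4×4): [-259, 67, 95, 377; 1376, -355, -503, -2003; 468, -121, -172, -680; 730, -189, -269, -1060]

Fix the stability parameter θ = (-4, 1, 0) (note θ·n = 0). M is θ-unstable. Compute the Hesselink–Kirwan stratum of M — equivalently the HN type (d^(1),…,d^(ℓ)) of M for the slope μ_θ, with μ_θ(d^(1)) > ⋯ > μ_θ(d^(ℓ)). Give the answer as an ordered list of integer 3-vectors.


Barcode: M ≅ I[1,3], I[2,3]^3. HN layers by μ_θ (2 steps, strictly decreasing):
  μ^(1)=1/2; μ^(2)=-4

((0, 4, 4); (1, 0, 0))


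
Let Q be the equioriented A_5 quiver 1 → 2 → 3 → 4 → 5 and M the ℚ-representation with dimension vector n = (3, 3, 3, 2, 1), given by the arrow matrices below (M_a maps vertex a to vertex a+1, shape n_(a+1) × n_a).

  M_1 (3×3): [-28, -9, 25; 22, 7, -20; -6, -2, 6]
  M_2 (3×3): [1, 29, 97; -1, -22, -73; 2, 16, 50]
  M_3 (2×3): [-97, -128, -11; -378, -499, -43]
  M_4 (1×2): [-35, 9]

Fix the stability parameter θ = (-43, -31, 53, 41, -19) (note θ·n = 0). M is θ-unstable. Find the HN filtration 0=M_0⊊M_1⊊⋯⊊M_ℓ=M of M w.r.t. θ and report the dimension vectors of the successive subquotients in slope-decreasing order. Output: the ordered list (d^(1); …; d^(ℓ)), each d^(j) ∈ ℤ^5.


Via rank(M_{q-1}∘⋯∘M_p): M ≅ I[1,2], I[1,4], I[1,5], I[3,3].
μ_θ-semistable layers: μ^(1)=53; μ^(2)=47; μ^(3)=25; μ^(4)=-31; μ^(5)=-43

((0, 0, 1, 0, 0); (0, 0, 1, 1, 0); (0, 0, 1, 1, 1); (0, 3, 0, 0, 0); (3, 0, 0, 0, 0))


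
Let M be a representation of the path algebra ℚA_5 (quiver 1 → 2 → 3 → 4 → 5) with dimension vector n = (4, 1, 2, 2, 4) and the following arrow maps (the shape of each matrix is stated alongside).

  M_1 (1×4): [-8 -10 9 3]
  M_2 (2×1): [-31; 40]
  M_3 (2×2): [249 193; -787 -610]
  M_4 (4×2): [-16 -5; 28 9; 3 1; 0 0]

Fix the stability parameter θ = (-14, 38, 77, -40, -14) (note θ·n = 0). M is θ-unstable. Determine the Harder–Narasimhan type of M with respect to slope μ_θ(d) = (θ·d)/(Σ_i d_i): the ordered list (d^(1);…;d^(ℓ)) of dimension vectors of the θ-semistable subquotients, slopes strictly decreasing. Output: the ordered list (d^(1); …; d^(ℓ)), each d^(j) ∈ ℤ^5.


Via rank(M_{q-1}∘⋯∘M_p): M ≅ I[1,1]^3, I[1,5], I[3,5], I[5,5]^2.
μ_θ-semistable layers: μ^(1)=61/4; μ^(2)=23/3; μ^(3)=-14

((0, 1, 1, 1, 1); (0, 0, 1, 1, 1); (4, 0, 0, 0, 2))


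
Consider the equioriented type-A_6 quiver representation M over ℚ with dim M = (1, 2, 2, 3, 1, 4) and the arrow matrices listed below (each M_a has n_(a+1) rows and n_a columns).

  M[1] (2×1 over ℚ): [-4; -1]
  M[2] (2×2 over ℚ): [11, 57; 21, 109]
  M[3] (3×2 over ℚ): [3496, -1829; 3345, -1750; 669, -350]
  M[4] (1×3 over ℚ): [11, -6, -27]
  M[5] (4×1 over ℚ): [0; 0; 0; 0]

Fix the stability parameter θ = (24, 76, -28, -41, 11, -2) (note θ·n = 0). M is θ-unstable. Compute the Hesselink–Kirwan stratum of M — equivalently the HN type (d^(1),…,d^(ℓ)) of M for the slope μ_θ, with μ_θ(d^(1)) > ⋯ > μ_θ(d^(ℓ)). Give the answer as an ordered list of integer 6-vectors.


Barcode: M ≅ I[1,5], I[2,4], I[4,4], I[6,6]^4. HN layers by μ_θ (5 steps, strictly decreasing):
  μ^(1)=11; μ^(2)=31/4; μ^(3)=7/3; μ^(4)=-2; μ^(5)=-41

((0, 0, 0, 0, 1, 0); (1, 1, 1, 1, 0, 0); (0, 1, 1, 1, 0, 0); (0, 0, 0, 0, 0, 4); (0, 0, 0, 1, 0, 0))


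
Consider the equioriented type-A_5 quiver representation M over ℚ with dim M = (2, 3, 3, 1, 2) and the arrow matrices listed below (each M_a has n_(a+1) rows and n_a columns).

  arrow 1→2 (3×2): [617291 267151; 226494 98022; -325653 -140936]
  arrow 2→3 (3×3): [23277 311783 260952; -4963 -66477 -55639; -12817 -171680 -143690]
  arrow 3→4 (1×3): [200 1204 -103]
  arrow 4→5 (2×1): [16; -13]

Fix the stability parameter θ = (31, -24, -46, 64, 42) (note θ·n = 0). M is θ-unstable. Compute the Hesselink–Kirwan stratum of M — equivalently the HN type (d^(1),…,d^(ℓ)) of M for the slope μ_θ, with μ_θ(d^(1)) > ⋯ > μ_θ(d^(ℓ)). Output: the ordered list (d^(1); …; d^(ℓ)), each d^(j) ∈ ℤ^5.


Interval decomposition of M: I[1,3], I[1,5], I[2,3], I[5,5].
HN type (ℓ=4): μ^(1)=53; μ^(2)=42; μ^(3)=-13; μ^(4)=-35

((0, 0, 0, 1, 1); (0, 0, 0, 0, 1); (2, 2, 2, 0, 0); (0, 1, 1, 0, 0))


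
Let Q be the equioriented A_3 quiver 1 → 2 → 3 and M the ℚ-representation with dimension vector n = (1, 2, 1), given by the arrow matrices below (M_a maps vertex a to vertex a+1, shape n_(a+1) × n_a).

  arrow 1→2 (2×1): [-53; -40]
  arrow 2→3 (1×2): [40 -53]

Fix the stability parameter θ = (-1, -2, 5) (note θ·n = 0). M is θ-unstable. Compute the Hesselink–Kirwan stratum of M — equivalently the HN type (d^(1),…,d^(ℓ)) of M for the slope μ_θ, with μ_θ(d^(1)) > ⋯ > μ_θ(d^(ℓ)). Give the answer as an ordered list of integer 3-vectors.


Interval decomposition of M: I[1,2], I[2,3].
HN type (ℓ=3): μ^(1)=5; μ^(2)=-3/2; μ^(3)=-2

((0, 0, 1); (1, 1, 0); (0, 1, 0))


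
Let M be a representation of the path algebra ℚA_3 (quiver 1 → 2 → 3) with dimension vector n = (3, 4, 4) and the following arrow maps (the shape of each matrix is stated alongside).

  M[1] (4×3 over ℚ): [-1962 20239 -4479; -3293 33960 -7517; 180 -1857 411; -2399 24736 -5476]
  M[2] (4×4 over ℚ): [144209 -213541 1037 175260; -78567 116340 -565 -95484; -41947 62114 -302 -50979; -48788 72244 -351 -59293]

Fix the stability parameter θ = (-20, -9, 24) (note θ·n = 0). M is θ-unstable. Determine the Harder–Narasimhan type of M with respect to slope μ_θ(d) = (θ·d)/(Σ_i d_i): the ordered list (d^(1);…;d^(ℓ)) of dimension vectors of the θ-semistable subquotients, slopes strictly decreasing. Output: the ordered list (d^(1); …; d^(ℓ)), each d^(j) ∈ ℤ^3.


Barcode: M ≅ I[1,2], I[1,3]^2, I[2,3], I[3,3]. HN layers by μ_θ (3 steps, strictly decreasing):
  μ^(1)=24; μ^(2)=-9; μ^(3)=-20

((0, 0, 4); (0, 4, 0); (3, 0, 0))


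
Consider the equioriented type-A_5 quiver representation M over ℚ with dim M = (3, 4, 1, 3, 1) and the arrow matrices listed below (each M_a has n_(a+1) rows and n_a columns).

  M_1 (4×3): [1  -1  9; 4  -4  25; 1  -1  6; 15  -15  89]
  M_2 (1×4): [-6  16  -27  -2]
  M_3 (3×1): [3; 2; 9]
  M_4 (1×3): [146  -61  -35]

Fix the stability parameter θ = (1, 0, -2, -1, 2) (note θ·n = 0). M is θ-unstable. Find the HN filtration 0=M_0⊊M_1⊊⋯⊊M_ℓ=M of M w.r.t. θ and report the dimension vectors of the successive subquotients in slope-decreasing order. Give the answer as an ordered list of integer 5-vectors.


Interval decomposition of M: I[1,1], I[1,2], I[1,5], I[2,2]^2, I[4,4]^2.
HN type (ℓ=6): μ^(1)=2; μ^(2)=1; μ^(3)=1/2; μ^(4)=0; μ^(5)=-1/2; μ^(6)=-1

((0, 0, 0, 0, 1); (1, 0, 0, 0, 0); (1, 1, 0, 0, 0); (0, 2, 0, 0, 0); (1, 1, 1, 1, 0); (0, 0, 0, 2, 0))


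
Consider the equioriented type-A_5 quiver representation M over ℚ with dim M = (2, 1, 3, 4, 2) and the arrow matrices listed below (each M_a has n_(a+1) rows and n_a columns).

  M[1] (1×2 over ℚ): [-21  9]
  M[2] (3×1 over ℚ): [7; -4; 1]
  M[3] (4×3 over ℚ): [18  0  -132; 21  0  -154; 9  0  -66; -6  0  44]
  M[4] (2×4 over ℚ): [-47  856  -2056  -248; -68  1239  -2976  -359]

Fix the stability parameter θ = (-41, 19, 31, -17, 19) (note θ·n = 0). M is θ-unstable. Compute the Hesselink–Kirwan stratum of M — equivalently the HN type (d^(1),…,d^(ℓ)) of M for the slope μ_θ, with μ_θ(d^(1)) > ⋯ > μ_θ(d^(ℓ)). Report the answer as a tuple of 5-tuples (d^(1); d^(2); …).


Interval decomposition of M: I[1,1], I[1,5], I[3,3]^2, I[4,4]^2, I[4,5].
HN type (ℓ=5): μ^(1)=31; μ^(2)=19; μ^(3)=11; μ^(4)=-17; μ^(5)=-41

((0, 0, 2, 0, 0); (0, 0, 0, 0, 2); (0, 1, 1, 1, 0); (0, 0, 0, 3, 0); (2, 0, 0, 0, 0))


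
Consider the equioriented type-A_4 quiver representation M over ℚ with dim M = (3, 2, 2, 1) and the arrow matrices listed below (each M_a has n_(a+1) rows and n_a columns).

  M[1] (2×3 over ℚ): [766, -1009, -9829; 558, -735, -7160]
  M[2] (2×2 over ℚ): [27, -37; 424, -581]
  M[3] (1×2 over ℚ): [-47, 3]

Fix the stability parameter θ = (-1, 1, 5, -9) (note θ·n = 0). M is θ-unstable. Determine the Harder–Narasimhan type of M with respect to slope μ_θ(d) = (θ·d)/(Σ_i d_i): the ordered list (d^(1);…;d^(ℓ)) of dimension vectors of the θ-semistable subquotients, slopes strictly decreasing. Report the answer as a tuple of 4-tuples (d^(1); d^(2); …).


Interval decomposition of M: I[1,1], I[1,3], I[1,4].
HN type (ℓ=3): μ^(1)=5; μ^(2)=1; μ^(3)=-1

((0, 0, 1, 0); (0, 1, 0, 0); (3, 1, 1, 1))


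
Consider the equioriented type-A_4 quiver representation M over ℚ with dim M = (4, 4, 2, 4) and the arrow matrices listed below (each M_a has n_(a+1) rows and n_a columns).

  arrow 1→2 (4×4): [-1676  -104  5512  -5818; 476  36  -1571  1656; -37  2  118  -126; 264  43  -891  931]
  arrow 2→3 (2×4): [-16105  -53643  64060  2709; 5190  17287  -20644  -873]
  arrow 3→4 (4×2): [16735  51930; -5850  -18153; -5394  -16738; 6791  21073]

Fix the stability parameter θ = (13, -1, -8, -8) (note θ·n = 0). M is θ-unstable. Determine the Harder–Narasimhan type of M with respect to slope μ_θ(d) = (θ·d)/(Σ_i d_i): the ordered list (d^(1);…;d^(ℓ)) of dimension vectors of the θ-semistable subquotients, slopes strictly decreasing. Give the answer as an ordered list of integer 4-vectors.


Via rank(M_{q-1}∘⋯∘M_p): M ≅ I[1,2]^2, I[1,4]^2, I[4,4]^2.
μ_θ-semistable layers: μ^(1)=6; μ^(2)=-1; μ^(3)=-8

((2, 2, 0, 0); (2, 2, 2, 2); (0, 0, 0, 2))


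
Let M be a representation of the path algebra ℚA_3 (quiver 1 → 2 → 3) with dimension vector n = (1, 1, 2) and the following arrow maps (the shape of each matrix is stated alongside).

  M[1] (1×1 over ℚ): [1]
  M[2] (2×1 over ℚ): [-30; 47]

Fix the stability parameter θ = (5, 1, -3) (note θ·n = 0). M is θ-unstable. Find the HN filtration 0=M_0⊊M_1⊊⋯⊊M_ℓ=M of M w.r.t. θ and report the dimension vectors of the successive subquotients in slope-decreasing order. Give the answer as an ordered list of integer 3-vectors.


Interval decomposition of M: I[1,3], I[3,3].
HN type (ℓ=2): μ^(1)=1; μ^(2)=-3

((1, 1, 1); (0, 0, 1))


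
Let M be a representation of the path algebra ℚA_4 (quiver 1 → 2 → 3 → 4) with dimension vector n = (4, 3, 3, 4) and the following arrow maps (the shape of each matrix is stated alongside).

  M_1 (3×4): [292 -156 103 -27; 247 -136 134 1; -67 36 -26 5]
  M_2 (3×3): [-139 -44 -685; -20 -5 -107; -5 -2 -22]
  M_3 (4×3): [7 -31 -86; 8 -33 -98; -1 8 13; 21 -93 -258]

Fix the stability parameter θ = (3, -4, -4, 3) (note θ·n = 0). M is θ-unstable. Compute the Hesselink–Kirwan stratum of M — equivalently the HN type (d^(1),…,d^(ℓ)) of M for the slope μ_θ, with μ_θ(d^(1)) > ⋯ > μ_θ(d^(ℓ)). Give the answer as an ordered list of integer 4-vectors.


Interval decomposition of M: I[1,1], I[1,4]^3, I[4,4].
HN type (ℓ=2): μ^(1)=3; μ^(2)=-5/3

((1, 0, 0, 4); (3, 3, 3, 0))


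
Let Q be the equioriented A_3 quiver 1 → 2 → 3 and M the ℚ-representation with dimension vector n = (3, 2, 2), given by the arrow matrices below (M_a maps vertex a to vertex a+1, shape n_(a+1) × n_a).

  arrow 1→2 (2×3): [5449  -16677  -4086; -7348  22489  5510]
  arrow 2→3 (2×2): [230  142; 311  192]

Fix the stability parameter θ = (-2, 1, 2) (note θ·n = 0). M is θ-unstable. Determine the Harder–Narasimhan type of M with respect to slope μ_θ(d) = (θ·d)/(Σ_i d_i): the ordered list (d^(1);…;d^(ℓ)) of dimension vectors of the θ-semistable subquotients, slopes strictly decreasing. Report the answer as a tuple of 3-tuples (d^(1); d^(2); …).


Interval decomposition of M: I[1,1], I[1,3]^2.
HN type (ℓ=3): μ^(1)=2; μ^(2)=1; μ^(3)=-2

((0, 0, 2); (0, 2, 0); (3, 0, 0))


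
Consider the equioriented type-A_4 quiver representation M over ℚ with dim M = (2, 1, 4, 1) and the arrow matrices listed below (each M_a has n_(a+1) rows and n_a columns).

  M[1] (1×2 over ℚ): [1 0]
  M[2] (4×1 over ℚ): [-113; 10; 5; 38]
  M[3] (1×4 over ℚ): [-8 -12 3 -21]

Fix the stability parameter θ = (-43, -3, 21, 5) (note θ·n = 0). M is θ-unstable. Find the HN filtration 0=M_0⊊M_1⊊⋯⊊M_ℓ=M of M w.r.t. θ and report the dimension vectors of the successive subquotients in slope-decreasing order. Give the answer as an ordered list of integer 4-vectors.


Barcode: M ≅ I[1,1], I[1,4], I[3,3]^3. HN layers by μ_θ (4 steps, strictly decreasing):
  μ^(1)=21; μ^(2)=13; μ^(3)=-3; μ^(4)=-43

((0, 0, 3, 0); (0, 0, 1, 1); (0, 1, 0, 0); (2, 0, 0, 0))


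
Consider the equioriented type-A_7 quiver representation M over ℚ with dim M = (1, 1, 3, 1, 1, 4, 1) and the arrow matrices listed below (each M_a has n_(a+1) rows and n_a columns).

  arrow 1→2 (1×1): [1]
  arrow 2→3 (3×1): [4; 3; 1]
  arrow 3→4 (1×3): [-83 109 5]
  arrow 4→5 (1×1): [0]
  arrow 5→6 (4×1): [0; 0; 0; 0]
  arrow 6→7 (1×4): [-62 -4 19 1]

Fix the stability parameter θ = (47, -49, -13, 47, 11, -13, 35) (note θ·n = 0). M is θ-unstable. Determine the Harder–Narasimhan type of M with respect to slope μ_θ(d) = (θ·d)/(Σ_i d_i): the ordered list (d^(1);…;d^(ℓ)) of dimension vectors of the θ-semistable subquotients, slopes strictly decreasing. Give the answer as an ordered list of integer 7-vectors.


Barcode: M ≅ I[1,3], I[3,3], I[3,4], I[5,5], I[6,6]^3, I[6,7]. HN layers by μ_θ (5 steps, strictly decreasing):
  μ^(1)=47; μ^(2)=35; μ^(3)=11; μ^(4)=-5; μ^(5)=-13

((0, 0, 0, 1, 0, 0, 0); (0, 0, 0, 0, 0, 0, 1); (0, 0, 0, 0, 1, 0, 0); (1, 1, 1, 0, 0, 0, 0); (0, 0, 2, 0, 0, 4, 0))


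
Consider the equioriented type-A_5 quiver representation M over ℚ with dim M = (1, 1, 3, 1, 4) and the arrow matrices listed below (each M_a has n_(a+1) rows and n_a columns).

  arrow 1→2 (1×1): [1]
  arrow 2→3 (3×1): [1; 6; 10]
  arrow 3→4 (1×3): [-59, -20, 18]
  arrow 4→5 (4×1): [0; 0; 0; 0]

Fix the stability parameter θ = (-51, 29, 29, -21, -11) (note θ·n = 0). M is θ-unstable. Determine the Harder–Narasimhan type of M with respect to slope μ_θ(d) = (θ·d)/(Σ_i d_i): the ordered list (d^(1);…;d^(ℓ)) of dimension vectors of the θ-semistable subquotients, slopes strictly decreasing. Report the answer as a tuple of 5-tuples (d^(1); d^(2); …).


Barcode: M ≅ I[1,4], I[3,3]^2, I[5,5]^4. HN layers by μ_θ (4 steps, strictly decreasing):
  μ^(1)=29; μ^(2)=37/3; μ^(3)=-11; μ^(4)=-51

((0, 0, 2, 0, 0); (0, 1, 1, 1, 0); (0, 0, 0, 0, 4); (1, 0, 0, 0, 0))


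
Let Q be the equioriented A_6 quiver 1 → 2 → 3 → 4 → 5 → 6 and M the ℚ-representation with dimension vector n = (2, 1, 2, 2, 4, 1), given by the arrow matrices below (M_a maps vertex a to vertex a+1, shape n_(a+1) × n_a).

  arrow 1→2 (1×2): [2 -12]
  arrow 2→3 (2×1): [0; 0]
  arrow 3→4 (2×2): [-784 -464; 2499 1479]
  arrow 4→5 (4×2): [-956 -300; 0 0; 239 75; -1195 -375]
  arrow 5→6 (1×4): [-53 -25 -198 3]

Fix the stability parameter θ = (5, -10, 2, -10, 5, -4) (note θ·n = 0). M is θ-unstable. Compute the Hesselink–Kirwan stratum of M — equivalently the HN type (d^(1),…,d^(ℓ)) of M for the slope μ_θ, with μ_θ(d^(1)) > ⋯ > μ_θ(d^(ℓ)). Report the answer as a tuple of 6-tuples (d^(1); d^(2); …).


Barcode: M ≅ I[1,1], I[1,2], I[3,3], I[3,6], I[4,4], I[5,5]^3. HN layers by μ_θ (6 steps, strictly decreasing):
  μ^(1)=5; μ^(2)=2; μ^(3)=1/2; μ^(4)=-5/2; μ^(5)=-4; μ^(6)=-10

((1, 0, 0, 0, 3, 0); (0, 0, 1, 0, 0, 0); (0, 0, 0, 0, 1, 1); (1, 1, 0, 0, 0, 0); (0, 0, 1, 1, 0, 0); (0, 0, 0, 1, 0, 0))


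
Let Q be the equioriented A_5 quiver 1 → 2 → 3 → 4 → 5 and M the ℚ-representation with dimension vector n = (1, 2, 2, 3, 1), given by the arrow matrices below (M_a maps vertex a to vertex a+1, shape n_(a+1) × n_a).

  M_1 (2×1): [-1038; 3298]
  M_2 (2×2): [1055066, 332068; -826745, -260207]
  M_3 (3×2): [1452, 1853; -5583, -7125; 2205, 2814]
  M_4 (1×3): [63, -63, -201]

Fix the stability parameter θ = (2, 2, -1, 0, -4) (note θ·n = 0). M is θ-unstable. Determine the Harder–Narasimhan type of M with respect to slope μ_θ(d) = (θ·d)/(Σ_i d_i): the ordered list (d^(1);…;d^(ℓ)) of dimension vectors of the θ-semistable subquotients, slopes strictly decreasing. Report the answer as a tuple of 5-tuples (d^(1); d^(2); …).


Barcode: M ≅ I[1,4], I[2,4], I[4,5]. HN layers by μ_θ (3 steps, strictly decreasing):
  μ^(1)=3/4; μ^(2)=1/3; μ^(3)=-2

((1, 1, 1, 1, 0); (0, 1, 1, 1, 0); (0, 0, 0, 1, 1))


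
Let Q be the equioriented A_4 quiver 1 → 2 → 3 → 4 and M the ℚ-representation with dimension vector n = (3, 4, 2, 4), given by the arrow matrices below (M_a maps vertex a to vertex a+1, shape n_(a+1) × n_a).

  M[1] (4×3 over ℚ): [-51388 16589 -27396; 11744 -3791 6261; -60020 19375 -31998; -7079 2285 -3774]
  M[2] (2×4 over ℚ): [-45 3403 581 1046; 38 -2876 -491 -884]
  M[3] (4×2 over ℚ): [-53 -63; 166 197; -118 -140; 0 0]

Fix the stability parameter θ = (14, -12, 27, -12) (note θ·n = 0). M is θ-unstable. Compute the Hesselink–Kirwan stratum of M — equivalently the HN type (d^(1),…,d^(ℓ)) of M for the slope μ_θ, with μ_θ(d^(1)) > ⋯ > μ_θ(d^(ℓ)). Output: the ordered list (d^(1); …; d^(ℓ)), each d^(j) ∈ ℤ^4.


Via rank(M_{q-1}∘⋯∘M_p): M ≅ I[1,2], I[1,4]^2, I[2,2], I[4,4]^2.
μ_θ-semistable layers: μ^(1)=15/2; μ^(2)=1; μ^(3)=-12

((0, 0, 2, 2); (3, 3, 0, 0); (0, 1, 0, 2))


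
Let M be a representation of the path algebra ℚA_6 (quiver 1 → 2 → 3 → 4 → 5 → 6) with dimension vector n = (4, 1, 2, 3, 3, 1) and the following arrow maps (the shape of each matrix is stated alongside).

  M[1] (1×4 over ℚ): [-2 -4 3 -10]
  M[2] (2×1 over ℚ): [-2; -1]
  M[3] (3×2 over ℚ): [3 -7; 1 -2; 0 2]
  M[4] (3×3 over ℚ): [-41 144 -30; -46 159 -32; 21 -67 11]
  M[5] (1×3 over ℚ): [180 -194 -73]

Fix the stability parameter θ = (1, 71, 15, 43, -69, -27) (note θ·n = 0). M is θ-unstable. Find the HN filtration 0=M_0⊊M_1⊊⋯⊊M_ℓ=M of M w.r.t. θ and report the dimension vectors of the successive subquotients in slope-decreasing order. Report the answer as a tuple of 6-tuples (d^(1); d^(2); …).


Via rank(M_{q-1}∘⋯∘M_p): M ≅ I[1,1]^3, I[1,6], I[3,5], I[4,5].
μ_θ-semistable layers: μ^(1)=33/5; μ^(2)=1; μ^(3)=-11/3; μ^(4)=-13

((0, 1, 1, 1, 1, 1); (4, 0, 0, 0, 0, 0); (0, 0, 1, 1, 1, 0); (0, 0, 0, 1, 1, 0))


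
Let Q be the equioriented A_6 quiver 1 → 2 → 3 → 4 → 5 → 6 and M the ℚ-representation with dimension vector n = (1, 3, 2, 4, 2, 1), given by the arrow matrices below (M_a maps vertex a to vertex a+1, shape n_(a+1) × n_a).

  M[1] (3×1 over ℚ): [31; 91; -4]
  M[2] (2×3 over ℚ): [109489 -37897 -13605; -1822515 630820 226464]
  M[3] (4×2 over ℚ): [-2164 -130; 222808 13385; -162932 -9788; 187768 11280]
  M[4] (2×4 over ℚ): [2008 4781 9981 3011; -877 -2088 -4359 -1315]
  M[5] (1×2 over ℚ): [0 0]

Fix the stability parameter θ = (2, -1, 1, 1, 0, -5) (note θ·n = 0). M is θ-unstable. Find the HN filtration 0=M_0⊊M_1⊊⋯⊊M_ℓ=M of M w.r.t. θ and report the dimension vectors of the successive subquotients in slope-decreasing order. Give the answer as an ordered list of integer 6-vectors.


Interval decomposition of M: I[1,5], I[2,2], I[2,4], I[4,4], I[4,5], I[6,6].
HN type (ℓ=5): μ^(1)=1; μ^(2)=2/3; μ^(3)=1/2; μ^(4)=-1; μ^(5)=-5

((0, 0, 1, 2, 0, 0); (0, 0, 1, 1, 1, 0); (1, 1, 0, 1, 1, 0); (0, 2, 0, 0, 0, 0); (0, 0, 0, 0, 0, 1))


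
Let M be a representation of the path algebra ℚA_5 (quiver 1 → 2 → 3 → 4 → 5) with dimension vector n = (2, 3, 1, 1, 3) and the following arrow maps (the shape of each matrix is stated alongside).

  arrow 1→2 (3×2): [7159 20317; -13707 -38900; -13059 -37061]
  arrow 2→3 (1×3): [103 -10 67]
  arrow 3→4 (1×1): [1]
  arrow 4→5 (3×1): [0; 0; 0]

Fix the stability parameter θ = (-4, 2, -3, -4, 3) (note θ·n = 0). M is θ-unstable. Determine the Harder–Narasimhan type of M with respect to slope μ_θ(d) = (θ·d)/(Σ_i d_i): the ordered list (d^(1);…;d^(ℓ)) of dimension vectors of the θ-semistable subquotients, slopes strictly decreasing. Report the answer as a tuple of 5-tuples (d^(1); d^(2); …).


Interval decomposition of M: I[1,2], I[1,4], I[2,2], I[5,5]^3.
HN type (ℓ=4): μ^(1)=3; μ^(2)=2; μ^(3)=-5/3; μ^(4)=-4

((0, 0, 0, 0, 3); (0, 2, 0, 0, 0); (0, 1, 1, 1, 0); (2, 0, 0, 0, 0))


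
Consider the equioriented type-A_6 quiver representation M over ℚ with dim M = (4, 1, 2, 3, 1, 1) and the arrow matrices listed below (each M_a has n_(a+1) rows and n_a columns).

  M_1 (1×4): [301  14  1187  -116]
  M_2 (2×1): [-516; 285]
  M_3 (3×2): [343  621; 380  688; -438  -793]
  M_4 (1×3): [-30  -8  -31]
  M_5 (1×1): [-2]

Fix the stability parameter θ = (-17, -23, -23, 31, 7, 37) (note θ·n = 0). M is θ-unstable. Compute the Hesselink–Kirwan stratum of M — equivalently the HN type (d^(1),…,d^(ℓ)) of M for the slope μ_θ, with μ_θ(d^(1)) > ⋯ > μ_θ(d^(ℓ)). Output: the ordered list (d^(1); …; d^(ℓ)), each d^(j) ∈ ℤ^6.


Interval decomposition of M: I[1,1]^3, I[1,6], I[3,4], I[4,4].
HN type (ℓ=6): μ^(1)=37; μ^(2)=31; μ^(3)=19; μ^(4)=-17; μ^(5)=-21; μ^(6)=-23

((0, 0, 0, 0, 0, 1); (0, 0, 0, 2, 0, 0); (0, 0, 0, 1, 1, 0); (3, 0, 0, 0, 0, 0); (1, 1, 1, 0, 0, 0); (0, 0, 1, 0, 0, 0))


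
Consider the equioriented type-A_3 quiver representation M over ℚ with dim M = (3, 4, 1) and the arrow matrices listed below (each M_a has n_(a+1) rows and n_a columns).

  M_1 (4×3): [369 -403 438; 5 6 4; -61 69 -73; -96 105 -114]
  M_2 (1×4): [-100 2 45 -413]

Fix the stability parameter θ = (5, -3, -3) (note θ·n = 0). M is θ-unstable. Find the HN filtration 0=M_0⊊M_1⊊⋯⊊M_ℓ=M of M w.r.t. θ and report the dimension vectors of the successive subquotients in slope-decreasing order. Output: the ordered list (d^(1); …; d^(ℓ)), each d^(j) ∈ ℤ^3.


Barcode: M ≅ I[1,2]^2, I[1,3], I[2,2]. HN layers by μ_θ (3 steps, strictly decreasing):
  μ^(1)=1; μ^(2)=-1/3; μ^(3)=-3

((2, 2, 0); (1, 1, 1); (0, 1, 0))


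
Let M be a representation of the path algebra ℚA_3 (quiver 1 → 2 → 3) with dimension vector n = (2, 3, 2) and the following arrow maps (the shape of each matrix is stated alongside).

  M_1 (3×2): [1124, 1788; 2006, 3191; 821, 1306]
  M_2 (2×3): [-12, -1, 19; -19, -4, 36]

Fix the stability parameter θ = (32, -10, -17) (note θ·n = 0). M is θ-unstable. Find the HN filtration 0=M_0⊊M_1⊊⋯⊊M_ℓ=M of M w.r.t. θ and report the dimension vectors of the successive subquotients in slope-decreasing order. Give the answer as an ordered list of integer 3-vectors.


Barcode: M ≅ I[1,3]^2, I[2,2]. HN layers by μ_θ (2 steps, strictly decreasing):
  μ^(1)=5/3; μ^(2)=-10

((2, 2, 2); (0, 1, 0))


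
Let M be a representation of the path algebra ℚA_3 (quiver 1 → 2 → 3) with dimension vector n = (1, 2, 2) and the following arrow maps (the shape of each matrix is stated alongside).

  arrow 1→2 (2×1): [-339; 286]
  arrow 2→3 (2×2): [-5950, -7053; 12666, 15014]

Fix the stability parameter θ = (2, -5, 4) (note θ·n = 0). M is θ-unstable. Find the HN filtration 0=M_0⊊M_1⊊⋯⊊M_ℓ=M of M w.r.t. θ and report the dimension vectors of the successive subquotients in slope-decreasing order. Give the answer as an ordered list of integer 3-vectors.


Interval decomposition of M: I[1,3], I[2,3].
HN type (ℓ=3): μ^(1)=4; μ^(2)=-3/2; μ^(3)=-5

((0, 0, 2); (1, 1, 0); (0, 1, 0))


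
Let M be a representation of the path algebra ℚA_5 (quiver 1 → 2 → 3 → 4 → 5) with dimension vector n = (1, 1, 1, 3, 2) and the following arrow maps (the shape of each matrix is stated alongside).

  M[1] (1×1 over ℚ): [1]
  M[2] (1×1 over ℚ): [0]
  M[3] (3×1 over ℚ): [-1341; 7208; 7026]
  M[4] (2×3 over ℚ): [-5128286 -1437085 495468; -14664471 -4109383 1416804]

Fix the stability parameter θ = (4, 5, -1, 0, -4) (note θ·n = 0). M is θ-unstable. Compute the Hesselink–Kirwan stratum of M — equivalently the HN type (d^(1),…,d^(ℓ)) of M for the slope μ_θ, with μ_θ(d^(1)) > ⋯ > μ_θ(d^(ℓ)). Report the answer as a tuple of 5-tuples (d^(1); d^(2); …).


Interval decomposition of M: I[1,2], I[3,5], I[4,4], I[4,5].
HN type (ℓ=5): μ^(1)=5; μ^(2)=4; μ^(3)=0; μ^(4)=-5/3; μ^(5)=-2

((0, 1, 0, 0, 0); (1, 0, 0, 0, 0); (0, 0, 0, 1, 0); (0, 0, 1, 1, 1); (0, 0, 0, 1, 1))


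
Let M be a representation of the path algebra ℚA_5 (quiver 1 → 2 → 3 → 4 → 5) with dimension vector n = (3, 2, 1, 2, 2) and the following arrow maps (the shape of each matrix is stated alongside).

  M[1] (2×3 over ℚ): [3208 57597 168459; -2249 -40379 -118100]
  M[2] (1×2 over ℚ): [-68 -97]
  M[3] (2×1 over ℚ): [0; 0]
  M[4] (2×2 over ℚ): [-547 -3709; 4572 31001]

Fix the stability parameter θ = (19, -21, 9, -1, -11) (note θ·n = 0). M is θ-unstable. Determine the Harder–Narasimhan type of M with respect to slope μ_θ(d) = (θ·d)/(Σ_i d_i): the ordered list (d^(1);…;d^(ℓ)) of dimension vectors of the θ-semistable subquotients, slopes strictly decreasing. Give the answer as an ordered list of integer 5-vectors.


Barcode: M ≅ I[1,1], I[1,2], I[1,3], I[4,5]^2. HN layers by μ_θ (4 steps, strictly decreasing):
  μ^(1)=19; μ^(2)=9; μ^(3)=-1; μ^(4)=-6

((1, 0, 0, 0, 0); (0, 0, 1, 0, 0); (2, 2, 0, 0, 0); (0, 0, 0, 2, 2))


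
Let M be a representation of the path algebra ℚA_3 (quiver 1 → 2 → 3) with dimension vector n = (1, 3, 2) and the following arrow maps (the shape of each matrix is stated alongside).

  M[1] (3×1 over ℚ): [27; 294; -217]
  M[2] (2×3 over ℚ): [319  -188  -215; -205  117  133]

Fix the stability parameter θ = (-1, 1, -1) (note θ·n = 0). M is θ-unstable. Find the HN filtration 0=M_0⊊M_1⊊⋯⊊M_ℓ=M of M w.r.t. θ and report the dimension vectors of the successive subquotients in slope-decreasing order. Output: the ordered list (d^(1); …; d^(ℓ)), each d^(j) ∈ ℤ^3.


Via rank(M_{q-1}∘⋯∘M_p): M ≅ I[1,3], I[2,2], I[2,3].
μ_θ-semistable layers: μ^(1)=1; μ^(2)=0; μ^(3)=-1

((0, 1, 0); (0, 2, 2); (1, 0, 0))


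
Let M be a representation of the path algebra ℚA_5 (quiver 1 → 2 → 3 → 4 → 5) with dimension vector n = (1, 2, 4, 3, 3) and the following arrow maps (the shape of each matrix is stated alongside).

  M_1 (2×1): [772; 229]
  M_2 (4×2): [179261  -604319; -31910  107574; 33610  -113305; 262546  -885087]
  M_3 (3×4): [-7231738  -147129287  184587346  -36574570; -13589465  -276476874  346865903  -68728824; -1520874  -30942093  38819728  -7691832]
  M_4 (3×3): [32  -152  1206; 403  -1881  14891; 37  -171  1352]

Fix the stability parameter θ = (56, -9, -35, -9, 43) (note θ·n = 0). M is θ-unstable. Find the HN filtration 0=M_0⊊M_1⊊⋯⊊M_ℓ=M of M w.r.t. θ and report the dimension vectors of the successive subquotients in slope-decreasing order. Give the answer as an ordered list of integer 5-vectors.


Interval decomposition of M: I[1,3], I[2,5], I[3,4], I[3,5], I[5,5].
HN type (ℓ=5): μ^(1)=43; μ^(2)=4; μ^(3)=-9; μ^(4)=-22; μ^(5)=-35

((0, 0, 0, 0, 3); (1, 1, 1, 0, 0); (0, 0, 0, 3, 0); (0, 1, 1, 0, 0); (0, 0, 2, 0, 0))


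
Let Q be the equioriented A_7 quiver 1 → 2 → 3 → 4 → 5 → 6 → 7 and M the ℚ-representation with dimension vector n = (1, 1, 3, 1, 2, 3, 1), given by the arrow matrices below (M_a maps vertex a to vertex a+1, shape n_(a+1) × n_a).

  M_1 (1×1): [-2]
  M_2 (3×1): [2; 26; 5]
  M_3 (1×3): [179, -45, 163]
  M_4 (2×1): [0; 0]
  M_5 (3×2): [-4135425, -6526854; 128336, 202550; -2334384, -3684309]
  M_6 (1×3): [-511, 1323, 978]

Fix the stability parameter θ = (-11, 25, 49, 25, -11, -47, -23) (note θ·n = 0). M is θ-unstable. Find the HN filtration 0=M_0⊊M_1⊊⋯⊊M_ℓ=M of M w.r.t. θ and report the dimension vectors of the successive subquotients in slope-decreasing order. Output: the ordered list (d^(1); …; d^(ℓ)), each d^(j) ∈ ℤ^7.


Barcode: M ≅ I[1,4], I[3,3]^2, I[5,6], I[5,7], I[6,6]. HN layers by μ_θ (7 steps, strictly decreasing):
  μ^(1)=49; μ^(2)=37; μ^(3)=25; μ^(4)=-11; μ^(5)=-23; μ^(6)=-29; μ^(7)=-47

((0, 0, 2, 0, 0, 0, 0); (0, 0, 1, 1, 0, 0, 0); (0, 1, 0, 0, 0, 0, 0); (1, 0, 0, 0, 0, 0, 0); (0, 0, 0, 0, 0, 0, 1); (0, 0, 0, 0, 2, 2, 0); (0, 0, 0, 0, 0, 1, 0))


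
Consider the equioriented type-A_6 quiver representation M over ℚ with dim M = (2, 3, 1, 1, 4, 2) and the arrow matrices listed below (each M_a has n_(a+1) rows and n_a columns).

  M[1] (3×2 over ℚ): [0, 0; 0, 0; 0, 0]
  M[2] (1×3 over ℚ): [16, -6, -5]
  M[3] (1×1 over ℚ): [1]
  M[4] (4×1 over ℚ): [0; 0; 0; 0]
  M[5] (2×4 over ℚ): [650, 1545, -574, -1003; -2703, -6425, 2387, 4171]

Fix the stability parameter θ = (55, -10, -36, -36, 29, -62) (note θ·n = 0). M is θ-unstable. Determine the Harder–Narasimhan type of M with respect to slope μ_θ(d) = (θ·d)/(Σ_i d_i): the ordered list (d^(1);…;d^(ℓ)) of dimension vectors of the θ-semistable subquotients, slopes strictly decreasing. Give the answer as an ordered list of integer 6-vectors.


Interval decomposition of M: I[1,1]^2, I[2,2]^2, I[2,4], I[5,5]^2, I[5,6]^2.
HN type (ℓ=5): μ^(1)=55; μ^(2)=29; μ^(3)=-10; μ^(4)=-33/2; μ^(5)=-82/3

((2, 0, 0, 0, 0, 0); (0, 0, 0, 0, 2, 0); (0, 2, 0, 0, 0, 0); (0, 0, 0, 0, 2, 2); (0, 1, 1, 1, 0, 0))


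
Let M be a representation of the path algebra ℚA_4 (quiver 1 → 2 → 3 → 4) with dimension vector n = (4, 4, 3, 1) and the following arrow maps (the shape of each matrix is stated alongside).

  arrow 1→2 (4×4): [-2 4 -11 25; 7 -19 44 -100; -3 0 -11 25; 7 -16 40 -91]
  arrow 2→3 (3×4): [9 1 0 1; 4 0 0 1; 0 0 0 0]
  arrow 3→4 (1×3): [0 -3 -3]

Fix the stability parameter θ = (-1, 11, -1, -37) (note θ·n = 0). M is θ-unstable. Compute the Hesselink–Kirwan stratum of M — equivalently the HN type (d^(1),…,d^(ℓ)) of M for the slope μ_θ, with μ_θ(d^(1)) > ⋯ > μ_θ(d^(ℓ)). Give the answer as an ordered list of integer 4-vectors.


Via rank(M_{q-1}∘⋯∘M_p): M ≅ I[1,2]^2, I[1,3], I[1,4], I[3,3].
μ_θ-semistable layers: μ^(1)=11; μ^(2)=5; μ^(3)=-1; μ^(4)=-7

((0, 2, 0, 0); (0, 1, 1, 0); (3, 0, 1, 0); (1, 1, 1, 1))


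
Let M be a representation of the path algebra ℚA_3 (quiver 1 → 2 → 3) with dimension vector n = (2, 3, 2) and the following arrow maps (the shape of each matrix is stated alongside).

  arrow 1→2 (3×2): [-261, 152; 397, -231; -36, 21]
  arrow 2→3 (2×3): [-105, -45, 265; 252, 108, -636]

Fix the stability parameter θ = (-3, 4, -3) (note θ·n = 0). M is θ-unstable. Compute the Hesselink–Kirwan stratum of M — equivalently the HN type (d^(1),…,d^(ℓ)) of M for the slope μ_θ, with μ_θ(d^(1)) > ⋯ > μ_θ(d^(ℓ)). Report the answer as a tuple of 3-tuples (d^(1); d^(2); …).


Interval decomposition of M: I[1,2]^2, I[2,3], I[3,3].
HN type (ℓ=3): μ^(1)=4; μ^(2)=1/2; μ^(3)=-3

((0, 2, 0); (0, 1, 1); (2, 0, 1))
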